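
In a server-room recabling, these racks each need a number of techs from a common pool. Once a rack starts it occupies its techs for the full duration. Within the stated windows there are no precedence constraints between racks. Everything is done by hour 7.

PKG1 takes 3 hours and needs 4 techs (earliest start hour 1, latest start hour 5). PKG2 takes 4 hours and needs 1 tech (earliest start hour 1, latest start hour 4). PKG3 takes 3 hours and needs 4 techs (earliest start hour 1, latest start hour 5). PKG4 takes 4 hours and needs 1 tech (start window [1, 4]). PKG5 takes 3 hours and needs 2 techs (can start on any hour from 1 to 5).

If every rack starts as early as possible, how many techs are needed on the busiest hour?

Early-start schedule: PKG1@1, PKG2@1, PKG3@1, PKG4@1, PKG5@1.
Load per hour: hour 1: 12, hour 2: 12, hour 3: 12, hour 4: 2, hour 5: 0, hour 6: 0, hour 7: 0.
Peak is 12.

12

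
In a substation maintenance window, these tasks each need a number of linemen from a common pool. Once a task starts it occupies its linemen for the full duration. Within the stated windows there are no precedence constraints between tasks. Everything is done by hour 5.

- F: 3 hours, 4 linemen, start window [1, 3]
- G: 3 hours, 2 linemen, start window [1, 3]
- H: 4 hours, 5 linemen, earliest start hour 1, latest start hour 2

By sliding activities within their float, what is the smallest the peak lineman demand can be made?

Schedule F@1, G@1, H@1: h1:11  h2:11  h3:11  h4:5  h5:0 — peak 11.
No arrangement of the 18 feasible schedules does better.

11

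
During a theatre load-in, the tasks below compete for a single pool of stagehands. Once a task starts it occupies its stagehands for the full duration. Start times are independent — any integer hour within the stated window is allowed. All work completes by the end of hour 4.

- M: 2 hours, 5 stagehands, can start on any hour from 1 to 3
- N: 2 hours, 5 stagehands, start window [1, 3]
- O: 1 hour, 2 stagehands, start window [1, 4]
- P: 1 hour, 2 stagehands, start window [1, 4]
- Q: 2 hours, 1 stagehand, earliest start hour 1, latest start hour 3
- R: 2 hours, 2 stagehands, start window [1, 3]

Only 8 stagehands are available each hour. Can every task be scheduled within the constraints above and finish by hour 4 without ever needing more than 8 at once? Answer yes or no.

Schedule M@1, N@3, O@1, P@2, Q@1, R@3: h1:8  h2:8  h3:7  h4:7 — peak 8 ≤ 8.

yes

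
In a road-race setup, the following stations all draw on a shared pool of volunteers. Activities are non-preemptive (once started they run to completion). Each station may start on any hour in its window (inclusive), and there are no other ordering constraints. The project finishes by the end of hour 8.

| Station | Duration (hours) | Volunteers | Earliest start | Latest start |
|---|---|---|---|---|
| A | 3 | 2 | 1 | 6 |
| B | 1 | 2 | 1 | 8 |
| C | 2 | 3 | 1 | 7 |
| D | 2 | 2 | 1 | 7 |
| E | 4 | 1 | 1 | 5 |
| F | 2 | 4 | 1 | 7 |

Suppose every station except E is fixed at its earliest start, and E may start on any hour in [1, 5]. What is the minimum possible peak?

E@1: h1:14  h2:12  h3:3  h4:1  h5:0  h6:0  h7:0  h8:0 → peak 14
E@2: h1:13  h2:12  h3:3  h4:1  h5:1  h6:0  h7:0  h8:0 → peak 13
E@3: h1:13  h2:11  h3:3  h4:1  h5:1  h6:1  h7:0  h8:0 → peak 13
E@4: h1:13  h2:11  h3:2  h4:1  h5:1  h6:1  h7:1  h8:0 → peak 13
E@5: h1:13  h2:11  h3:2  h4:0  h5:1  h6:1  h7:1  h8:1 → peak 13
Best is E@2, peak 13.

13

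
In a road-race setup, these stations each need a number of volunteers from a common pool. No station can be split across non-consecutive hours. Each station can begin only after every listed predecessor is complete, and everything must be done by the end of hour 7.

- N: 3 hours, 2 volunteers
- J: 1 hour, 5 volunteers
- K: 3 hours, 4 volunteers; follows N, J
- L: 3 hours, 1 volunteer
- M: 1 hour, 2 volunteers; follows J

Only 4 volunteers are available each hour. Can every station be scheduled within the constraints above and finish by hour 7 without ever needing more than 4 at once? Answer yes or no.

The minimum achievable peak is 5; 4 < 5, so no feasible schedule stays within the cap.

no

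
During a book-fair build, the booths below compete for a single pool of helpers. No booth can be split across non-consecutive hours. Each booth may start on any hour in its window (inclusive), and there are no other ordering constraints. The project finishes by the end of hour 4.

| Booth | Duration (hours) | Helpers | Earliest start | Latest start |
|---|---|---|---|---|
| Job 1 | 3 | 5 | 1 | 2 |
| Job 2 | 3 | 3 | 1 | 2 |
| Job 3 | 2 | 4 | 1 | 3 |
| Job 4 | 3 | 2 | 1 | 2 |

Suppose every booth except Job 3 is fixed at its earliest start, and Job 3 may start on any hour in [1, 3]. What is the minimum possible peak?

14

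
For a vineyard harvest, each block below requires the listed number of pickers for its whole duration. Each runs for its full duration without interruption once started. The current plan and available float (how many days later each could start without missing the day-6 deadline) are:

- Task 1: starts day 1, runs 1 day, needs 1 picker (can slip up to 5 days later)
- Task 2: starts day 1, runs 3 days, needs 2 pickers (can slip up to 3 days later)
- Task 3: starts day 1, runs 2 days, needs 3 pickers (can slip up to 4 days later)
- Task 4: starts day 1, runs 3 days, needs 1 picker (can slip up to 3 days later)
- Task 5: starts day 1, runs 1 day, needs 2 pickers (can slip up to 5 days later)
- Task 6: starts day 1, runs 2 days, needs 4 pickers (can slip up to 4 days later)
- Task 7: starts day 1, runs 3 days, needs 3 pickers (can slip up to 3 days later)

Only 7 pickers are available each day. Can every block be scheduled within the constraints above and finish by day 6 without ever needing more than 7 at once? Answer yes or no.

yes

Schedule Task 1@1, Task 2@1, Task 3@1, Task 4@1, Task 5@3, Task 6@4, Task 7@4: d1:7  d2:6  d3:5  d4:7  d5:7  d6:3 — peak 7 ≤ 7.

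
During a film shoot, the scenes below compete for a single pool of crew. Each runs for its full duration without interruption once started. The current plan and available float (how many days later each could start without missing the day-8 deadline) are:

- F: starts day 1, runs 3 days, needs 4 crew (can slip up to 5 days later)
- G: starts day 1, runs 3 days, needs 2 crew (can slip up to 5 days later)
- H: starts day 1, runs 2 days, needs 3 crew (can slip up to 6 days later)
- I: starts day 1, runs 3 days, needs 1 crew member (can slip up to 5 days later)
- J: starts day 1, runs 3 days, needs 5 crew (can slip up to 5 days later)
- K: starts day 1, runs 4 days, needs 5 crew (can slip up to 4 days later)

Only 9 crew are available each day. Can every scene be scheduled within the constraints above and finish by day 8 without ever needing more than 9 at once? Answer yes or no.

Schedule F@1, G@4, H@7, I@4, J@1, K@4: d1:9  d2:9  d3:9  d4:8  d5:8  d6:8  d7:8  d8:3 — peak 9 ≤ 9.

yes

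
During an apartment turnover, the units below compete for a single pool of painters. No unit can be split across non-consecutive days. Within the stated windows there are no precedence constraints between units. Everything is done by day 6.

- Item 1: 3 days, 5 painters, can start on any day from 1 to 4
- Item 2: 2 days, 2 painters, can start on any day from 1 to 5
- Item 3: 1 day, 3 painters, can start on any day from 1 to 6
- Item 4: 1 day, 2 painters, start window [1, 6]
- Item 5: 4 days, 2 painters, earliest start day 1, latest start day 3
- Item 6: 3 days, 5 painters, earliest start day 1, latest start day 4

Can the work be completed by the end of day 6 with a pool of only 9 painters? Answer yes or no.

Schedule Item 1@1, Item 2@1, Item 3@5, Item 4@3, Item 5@1, Item 6@4: d1:9  d2:9  d3:9  d4:7  d5:8  d6:5 — peak 9 ≤ 9.

yes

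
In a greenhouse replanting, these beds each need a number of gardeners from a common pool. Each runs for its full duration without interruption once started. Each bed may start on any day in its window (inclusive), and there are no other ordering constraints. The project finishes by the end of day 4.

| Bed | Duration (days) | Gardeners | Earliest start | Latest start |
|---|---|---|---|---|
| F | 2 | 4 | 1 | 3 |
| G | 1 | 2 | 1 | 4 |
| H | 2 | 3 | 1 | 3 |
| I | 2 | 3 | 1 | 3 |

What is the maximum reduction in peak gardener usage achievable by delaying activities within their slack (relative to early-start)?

Early-start peak: d1:12  d2:10  d3:0  d4:0 ⇒ 12.
Leveled (F@1, G@1, H@3, I@3): d1:6  d2:4  d3:6  d4:6 ⇒ 6.
Reduction 12 − 6 = 6.

6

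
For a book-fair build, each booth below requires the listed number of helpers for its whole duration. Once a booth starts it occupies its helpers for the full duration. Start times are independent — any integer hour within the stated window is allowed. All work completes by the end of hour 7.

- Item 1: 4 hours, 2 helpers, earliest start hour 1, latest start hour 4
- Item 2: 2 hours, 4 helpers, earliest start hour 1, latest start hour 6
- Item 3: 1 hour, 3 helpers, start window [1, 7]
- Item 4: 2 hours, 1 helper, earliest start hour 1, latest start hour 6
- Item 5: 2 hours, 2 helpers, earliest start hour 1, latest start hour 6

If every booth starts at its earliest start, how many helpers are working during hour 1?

At early start, hour 1 has: Item 1, Item 2, Item 3, Item 4, Item 5.
Demand: 2 + 4 + 3 + 1 + 2 = 12.

12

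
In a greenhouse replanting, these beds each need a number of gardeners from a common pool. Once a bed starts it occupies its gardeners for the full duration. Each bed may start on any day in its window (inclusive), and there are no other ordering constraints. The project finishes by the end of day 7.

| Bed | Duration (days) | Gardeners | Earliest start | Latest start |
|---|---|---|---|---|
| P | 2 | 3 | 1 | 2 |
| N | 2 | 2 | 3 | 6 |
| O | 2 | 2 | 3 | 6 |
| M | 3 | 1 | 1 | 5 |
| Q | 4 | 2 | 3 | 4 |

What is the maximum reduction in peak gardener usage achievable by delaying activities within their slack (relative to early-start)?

3

Early-start peak: d1:4  d2:4  d3:7  d4:6  d5:2  d6:2  d7:0 ⇒ 7.
Leveled (P@1, N@3, O@5, M@1, Q@4): d1:4  d2:4  d3:3  d4:4  d5:4  d6:4  d7:2 ⇒ 4.
Reduction 7 − 4 = 3.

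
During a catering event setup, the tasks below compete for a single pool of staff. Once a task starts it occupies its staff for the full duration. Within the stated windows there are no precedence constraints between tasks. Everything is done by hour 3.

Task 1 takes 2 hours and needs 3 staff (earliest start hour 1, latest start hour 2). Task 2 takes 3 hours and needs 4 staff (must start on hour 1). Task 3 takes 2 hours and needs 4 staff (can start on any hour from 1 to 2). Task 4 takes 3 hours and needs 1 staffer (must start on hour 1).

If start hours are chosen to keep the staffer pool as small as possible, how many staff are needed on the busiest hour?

Schedule Task 1@1, Task 2@1, Task 3@1, Task 4@1: h1:12  h2:12  h3:5 — peak 12.
No arrangement of the 4 feasible schedules does better.

12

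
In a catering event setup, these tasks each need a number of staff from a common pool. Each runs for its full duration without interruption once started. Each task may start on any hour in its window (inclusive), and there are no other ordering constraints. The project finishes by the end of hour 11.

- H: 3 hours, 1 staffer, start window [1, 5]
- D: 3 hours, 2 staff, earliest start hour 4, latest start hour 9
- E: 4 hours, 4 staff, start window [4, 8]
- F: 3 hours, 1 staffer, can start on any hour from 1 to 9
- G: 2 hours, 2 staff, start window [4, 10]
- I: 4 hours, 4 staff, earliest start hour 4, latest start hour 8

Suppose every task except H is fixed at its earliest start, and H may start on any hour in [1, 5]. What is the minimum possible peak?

H@1: h1:2  h2:2  h3:2  h4:12  h5:12  h6:10  h7:8  h8:0  h9:0  h10:0  h11:0 → peak 12
H@2: h1:1  h2:2  h3:2  h4:13  h5:12  h6:10  h7:8  h8:0  h9:0  h10:0  h11:0 → peak 13
H@3: h1:1  h2:1  h3:2  h4:13  h5:13  h6:10  h7:8  h8:0  h9:0  h10:0  h11:0 → peak 13
H@4: h1:1  h2:1  h3:1  h4:13  h5:13  h6:11  h7:8  h8:0  h9:0  h10:0  h11:0 → peak 13
H@5: h1:1  h2:1  h3:1  h4:12  h5:13  h6:11  h7:9  h8:0  h9:0  h10:0  h11:0 → peak 13
Best is H@1, peak 12.

12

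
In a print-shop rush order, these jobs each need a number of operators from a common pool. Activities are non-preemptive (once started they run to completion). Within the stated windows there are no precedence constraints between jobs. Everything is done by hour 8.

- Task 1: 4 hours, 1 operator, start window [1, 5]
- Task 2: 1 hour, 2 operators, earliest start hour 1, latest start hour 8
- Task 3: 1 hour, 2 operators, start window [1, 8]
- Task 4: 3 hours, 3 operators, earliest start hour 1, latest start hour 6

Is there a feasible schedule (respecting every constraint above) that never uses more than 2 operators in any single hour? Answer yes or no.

Total operator-hours = 17; over 8 hours the average is 17/8 > 2, so some hour must exceed 2.

no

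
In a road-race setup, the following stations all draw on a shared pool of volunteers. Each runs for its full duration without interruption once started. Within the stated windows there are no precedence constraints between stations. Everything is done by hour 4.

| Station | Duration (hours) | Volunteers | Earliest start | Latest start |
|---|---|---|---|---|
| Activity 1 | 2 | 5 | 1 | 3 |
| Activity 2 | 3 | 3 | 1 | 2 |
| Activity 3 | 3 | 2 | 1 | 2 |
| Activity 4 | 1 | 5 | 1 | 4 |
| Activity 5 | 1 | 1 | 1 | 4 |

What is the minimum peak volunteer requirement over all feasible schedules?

10

Early-start (Activity 1@1, Activity 2@1, Activity 3@1, Activity 4@1, Activity 5@1) gives peak 16: h1:16  h2:10  h3:5  h4:0.
Shift Activity 4→3, Activity 5→4.
Schedule Activity 1@1, Activity 2@1, Activity 3@1, Activity 4@3, Activity 5@4: h1:10  h2:10  h3:10  h4:1 — peak 10.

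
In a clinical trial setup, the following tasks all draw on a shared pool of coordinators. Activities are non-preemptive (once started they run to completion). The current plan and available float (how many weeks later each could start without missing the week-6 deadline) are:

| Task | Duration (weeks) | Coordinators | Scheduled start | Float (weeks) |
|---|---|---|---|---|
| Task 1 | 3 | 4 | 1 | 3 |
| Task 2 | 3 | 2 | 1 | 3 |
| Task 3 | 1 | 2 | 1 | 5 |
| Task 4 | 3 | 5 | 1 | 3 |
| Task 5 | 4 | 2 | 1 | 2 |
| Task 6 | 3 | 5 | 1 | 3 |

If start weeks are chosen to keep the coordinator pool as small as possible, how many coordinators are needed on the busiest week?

11

Early-start (Task 1@1, Task 2@1, Task 3@1, Task 4@1, Task 5@1, Task 6@1) gives peak 20: w1:20  w2:18  w3:18  w4:2  w5:0  w6:0.
Shift Task 2→4, Task 5→2, Task 6→4.
Schedule Task 1@1, Task 2@4, Task 3@1, Task 4@1, Task 5@2, Task 6@4: w1:11  w2:11  w3:11  w4:9  w5:9  w6:7 — peak 11.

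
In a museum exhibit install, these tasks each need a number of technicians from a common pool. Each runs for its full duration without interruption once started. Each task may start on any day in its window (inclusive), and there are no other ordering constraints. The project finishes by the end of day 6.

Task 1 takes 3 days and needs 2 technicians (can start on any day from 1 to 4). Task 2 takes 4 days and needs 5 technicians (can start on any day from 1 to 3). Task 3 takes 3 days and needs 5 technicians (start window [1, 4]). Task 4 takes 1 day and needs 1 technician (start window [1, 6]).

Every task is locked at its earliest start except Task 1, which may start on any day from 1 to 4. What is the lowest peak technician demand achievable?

Task 1@1: d1:13  d2:12  d3:12  d4:5  d5:0  d6:0 → peak 13
Task 1@2: d1:11  d2:12  d3:12  d4:7  d5:0  d6:0 → peak 12
Task 1@3: d1:11  d2:10  d3:12  d4:7  d5:2  d6:0 → peak 12
Task 1@4: d1:11  d2:10  d3:10  d4:7  d5:2  d6:2 → peak 11
Best is Task 1@4, peak 11.

11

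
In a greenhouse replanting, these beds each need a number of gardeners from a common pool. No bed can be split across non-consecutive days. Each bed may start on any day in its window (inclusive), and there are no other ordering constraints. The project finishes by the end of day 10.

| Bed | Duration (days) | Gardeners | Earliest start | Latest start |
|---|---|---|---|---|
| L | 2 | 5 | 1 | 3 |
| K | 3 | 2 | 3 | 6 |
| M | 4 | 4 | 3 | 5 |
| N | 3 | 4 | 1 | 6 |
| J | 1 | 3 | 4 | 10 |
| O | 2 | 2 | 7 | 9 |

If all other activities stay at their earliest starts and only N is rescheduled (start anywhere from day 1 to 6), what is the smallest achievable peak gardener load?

N@1: d1:9  d2:9  d3:10  d4:9  d5:6  d6:4  d7:2  d8:2  d9:0  d10:0 → peak 10
N@2: d1:5  d2:9  d3:10  d4:13  d5:6  d6:4  d7:2  d8:2  d9:0  d10:0 → peak 13
N@3: d1:5  d2:5  d3:10  d4:13  d5:10  d6:4  d7:2  d8:2  d9:0  d10:0 → peak 13
N@4: d1:5  d2:5  d3:6  d4:13  d5:10  d6:8  d7:2  d8:2  d9:0  d10:0 → peak 13
N@5: d1:5  d2:5  d3:6  d4:9  d5:10  d6:8  d7:6  d8:2  d9:0  d10:0 → peak 10
N@6: d1:5  d2:5  d3:6  d4:9  d5:6  d6:8  d7:6  d8:6  d9:0  d10:0 → peak 9
Best is N@6, peak 9.

9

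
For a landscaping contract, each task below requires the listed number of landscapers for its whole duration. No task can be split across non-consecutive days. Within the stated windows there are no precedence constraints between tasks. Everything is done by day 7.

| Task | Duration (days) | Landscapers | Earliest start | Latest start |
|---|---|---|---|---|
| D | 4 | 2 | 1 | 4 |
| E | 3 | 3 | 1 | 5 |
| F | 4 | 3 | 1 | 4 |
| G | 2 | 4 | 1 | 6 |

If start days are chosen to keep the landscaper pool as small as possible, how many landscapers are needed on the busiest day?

Early-start (D@1, E@1, F@1, G@1) gives peak 12: d1:12  d2:12  d3:8  d4:5  d5:0  d6:0  d7:0.
Shift E→5, F→3.
Schedule D@1, E@5, F@3, G@1: d1:6  d2:6  d3:5  d4:5  d5:6  d6:6  d7:3 — peak 6.
Total landscaper-days = 37 over 7 days ⇒ peak ≥ ⌈37/7⌉ = 6, so 6 is optimal.

6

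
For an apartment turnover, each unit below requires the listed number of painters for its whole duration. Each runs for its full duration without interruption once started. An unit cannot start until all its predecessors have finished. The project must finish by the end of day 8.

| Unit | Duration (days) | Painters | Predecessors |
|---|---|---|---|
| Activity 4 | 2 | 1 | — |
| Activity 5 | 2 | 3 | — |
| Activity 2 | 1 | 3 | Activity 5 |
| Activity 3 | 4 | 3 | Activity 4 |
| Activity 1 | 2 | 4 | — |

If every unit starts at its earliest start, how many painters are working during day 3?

6

At early start, day 3 has: Activity 2, Activity 3.
Demand: 3 + 3 = 6.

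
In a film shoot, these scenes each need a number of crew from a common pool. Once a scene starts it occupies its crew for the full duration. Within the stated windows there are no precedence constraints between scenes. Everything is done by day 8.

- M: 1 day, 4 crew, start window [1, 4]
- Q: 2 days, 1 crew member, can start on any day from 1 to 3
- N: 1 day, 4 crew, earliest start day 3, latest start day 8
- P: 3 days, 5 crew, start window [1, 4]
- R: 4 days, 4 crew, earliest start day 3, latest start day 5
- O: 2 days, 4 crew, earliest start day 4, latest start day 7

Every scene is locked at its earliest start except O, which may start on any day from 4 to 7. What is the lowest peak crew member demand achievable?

13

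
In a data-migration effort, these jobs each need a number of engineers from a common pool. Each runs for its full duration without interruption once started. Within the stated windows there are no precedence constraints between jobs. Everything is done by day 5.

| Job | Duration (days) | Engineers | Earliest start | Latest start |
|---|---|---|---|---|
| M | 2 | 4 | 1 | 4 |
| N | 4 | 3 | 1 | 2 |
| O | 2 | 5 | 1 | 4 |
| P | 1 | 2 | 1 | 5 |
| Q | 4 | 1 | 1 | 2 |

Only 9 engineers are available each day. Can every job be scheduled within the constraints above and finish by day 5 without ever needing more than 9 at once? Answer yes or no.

Schedule M@1, N@1, O@3, P@1, Q@2: d1:9  d2:8  d3:9  d4:9  d5:1 — peak 9 ≤ 9.

yes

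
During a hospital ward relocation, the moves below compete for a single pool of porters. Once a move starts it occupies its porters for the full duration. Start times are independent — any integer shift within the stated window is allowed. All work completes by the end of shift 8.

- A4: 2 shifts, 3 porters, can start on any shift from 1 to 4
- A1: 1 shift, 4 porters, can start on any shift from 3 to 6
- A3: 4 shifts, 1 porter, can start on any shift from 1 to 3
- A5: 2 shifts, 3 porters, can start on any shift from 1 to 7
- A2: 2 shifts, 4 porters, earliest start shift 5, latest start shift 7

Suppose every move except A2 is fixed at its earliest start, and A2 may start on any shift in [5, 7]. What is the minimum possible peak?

7

A2@5: s1:7  s2:7  s3:5  s4:1  s5:4  s6:4  s7:0  s8:0 → peak 7
A2@6: s1:7  s2:7  s3:5  s4:1  s5:0  s6:4  s7:4  s8:0 → peak 7
A2@7: s1:7  s2:7  s3:5  s4:1  s5:0  s6:0  s7:4  s8:4 → peak 7
Best is A2@5, peak 7.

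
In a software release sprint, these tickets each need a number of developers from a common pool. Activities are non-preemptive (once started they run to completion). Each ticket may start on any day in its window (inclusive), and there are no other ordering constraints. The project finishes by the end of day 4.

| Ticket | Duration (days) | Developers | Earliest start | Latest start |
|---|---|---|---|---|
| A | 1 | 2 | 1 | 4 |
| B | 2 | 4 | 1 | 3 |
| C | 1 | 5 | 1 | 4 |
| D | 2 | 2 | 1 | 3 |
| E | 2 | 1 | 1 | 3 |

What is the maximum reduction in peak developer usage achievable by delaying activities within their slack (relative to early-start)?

8

Early-start peak: d1:14  d2:7  d3:0  d4:0 ⇒ 14.
Leveled (A@1, B@1, C@4, D@2, E@3): d1:6  d2:6  d3:3  d4:6 ⇒ 6.
Reduction 14 − 6 = 8.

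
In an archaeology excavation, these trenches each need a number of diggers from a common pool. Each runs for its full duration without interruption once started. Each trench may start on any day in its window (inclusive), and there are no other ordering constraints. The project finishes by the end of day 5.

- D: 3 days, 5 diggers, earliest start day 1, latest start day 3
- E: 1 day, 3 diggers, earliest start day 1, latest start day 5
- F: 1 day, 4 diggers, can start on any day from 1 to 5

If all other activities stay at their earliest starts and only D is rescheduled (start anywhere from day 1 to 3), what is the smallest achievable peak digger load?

7

D@1: d1:12  d2:5  d3:5  d4:0  d5:0 → peak 12
D@2: d1:7  d2:5  d3:5  d4:5  d5:0 → peak 7
D@3: d1:7  d2:0  d3:5  d4:5  d5:5 → peak 7
Best is D@2, peak 7.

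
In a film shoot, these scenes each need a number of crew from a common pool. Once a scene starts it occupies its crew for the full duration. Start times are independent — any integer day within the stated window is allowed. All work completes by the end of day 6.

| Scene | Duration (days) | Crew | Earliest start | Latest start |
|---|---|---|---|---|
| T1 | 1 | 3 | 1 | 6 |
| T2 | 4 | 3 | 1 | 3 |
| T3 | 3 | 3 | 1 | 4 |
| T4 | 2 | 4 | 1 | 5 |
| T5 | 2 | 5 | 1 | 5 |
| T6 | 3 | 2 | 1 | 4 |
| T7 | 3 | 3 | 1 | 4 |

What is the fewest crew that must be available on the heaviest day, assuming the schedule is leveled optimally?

10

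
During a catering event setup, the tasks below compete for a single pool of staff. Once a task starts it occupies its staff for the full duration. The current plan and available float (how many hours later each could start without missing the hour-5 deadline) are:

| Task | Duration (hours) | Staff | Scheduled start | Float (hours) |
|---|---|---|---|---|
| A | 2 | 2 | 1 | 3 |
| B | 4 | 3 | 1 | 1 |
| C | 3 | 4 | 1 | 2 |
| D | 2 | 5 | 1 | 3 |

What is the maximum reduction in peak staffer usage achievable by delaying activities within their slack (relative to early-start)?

5

Early-start peak: h1:14  h2:14  h3:7  h4:3  h5:0 ⇒ 14.
Leveled (A@1, B@1, C@1, D@4): h1:9  h2:9  h3:7  h4:8  h5:5 ⇒ 9.
Reduction 14 − 9 = 5.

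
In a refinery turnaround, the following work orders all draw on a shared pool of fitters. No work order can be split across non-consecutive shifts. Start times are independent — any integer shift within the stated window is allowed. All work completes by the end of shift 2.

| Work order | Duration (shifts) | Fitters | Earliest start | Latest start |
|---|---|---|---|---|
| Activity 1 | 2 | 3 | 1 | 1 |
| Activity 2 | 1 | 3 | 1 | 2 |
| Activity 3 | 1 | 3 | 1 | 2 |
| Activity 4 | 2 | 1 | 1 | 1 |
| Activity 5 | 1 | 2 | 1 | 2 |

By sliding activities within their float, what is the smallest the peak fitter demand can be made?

9

Early-start (Activity 1@1, Activity 2@1, Activity 3@1, Activity 4@1, Activity 5@1) gives peak 12: s1:12  s2:4.
Shift Activity 3→2.
Schedule Activity 1@1, Activity 2@1, Activity 3@2, Activity 4@1, Activity 5@1: s1:9  s2:7 — peak 9.
No arrangement of the 8 feasible schedules does better.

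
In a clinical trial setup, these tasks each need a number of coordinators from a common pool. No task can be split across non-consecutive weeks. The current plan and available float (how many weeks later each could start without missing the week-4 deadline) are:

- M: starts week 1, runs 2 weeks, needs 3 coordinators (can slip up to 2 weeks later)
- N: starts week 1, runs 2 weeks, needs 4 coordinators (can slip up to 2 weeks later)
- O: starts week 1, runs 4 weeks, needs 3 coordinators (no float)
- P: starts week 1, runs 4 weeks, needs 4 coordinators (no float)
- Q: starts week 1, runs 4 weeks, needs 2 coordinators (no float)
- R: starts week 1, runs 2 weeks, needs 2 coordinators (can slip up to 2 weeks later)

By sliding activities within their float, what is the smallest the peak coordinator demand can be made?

14

Early-start (M@1, N@1, O@1, P@1, Q@1, R@1) gives peak 18: w1:18  w2:18  w3:9  w4:9.
Shift N→3.
Schedule M@1, N@3, O@1, P@1, Q@1, R@1: w1:14  w2:14  w3:13  w4:13 — peak 14.
Total coordinator-weeks = 54 over 4 weeks ⇒ peak ≥ ⌈54/4⌉ = 14, so 14 is optimal.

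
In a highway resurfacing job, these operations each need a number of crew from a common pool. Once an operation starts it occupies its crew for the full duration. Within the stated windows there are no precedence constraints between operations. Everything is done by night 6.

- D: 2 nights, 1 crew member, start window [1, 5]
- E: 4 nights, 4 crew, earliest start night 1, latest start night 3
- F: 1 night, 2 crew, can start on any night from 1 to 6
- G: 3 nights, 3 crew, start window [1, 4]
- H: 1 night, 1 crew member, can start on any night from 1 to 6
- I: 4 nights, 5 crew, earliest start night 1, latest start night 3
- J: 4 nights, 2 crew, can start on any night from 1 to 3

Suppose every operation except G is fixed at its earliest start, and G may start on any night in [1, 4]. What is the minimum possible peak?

15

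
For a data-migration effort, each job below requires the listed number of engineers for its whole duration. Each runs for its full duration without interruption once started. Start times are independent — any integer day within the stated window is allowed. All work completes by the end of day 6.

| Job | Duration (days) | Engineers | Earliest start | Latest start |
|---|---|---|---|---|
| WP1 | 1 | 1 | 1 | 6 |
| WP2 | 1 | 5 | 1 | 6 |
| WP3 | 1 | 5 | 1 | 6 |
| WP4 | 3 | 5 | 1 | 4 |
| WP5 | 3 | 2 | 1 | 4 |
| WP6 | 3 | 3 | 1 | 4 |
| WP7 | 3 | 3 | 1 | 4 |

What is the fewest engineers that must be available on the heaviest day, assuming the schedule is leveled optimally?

Early-start (WP1@1, WP2@1, WP3@1, WP4@1, WP5@1, WP6@1, WP7@1) gives peak 24: d1:24  d2:13  d3:13  d4:0  d5:0  d6:0.
Shift WP3→2, WP4→3, WP5→2, WP7→4.
Schedule WP1@1, WP2@1, WP3@2, WP4@3, WP5@2, WP6@1, WP7@4: d1:9  d2:10  d3:10  d4:10  d5:8  d6:3 — peak 10.

10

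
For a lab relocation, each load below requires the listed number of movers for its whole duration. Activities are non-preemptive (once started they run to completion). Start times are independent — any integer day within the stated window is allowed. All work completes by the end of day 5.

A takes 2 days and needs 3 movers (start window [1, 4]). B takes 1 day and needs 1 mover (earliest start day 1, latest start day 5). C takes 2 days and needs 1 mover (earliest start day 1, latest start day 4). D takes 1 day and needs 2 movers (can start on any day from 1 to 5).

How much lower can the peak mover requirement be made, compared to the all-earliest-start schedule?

Early-start peak: d1:7  d2:4  d3:0  d4:0  d5:0 ⇒ 7.
Leveled (A@1, B@3, C@3, D@4): d1:3  d2:3  d3:2  d4:3  d5:0 ⇒ 3.
Reduction 7 − 3 = 4.

4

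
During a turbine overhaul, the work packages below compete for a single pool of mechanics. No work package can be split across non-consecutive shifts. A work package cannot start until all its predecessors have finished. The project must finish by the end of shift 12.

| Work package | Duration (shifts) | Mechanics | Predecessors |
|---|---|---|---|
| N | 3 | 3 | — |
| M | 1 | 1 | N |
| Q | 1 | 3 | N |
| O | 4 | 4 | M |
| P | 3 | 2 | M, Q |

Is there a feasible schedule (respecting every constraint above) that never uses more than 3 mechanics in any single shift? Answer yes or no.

no

The minimum achievable peak is 4; 3 < 4, so no feasible schedule stays within the cap.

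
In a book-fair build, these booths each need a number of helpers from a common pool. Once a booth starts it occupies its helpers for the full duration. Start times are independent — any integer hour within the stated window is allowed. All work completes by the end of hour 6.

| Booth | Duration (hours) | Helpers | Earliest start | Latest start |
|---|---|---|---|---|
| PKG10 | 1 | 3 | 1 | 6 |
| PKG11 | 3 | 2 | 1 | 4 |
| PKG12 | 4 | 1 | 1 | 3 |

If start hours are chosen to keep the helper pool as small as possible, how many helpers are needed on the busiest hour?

3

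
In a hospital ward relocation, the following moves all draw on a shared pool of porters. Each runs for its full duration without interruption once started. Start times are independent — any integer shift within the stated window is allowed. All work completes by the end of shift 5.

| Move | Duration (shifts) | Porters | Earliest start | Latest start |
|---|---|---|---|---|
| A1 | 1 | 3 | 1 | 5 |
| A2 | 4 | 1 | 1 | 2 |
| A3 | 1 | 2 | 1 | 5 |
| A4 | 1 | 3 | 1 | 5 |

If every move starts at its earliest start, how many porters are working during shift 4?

At early start, shift 4 has: A2.
Demand: 1 = 1.

1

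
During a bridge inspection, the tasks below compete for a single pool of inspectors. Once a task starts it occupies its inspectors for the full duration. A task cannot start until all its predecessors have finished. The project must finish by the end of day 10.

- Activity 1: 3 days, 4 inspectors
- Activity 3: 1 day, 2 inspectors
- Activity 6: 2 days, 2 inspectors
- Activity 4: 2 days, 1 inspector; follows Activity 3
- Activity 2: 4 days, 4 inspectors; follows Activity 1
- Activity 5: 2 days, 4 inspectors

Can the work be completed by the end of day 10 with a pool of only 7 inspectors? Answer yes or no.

Schedule Activity 1@1, Activity 3@1, Activity 6@2, Activity 4@4, Activity 2@4, Activity 5@8: d1:6  d2:6  d3:6  d4:5  d5:5  d6:4  d7:4  d8:4  d9:4  d10:0 — peak 6 ≤ 7.

yes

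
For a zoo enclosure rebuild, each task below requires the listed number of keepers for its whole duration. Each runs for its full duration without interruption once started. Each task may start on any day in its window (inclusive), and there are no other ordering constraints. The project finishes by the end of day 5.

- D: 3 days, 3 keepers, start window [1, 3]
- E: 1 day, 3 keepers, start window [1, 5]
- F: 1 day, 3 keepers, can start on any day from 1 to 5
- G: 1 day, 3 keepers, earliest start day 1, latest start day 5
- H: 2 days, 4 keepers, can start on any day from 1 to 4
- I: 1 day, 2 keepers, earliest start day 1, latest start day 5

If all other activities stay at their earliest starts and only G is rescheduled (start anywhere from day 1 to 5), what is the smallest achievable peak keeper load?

15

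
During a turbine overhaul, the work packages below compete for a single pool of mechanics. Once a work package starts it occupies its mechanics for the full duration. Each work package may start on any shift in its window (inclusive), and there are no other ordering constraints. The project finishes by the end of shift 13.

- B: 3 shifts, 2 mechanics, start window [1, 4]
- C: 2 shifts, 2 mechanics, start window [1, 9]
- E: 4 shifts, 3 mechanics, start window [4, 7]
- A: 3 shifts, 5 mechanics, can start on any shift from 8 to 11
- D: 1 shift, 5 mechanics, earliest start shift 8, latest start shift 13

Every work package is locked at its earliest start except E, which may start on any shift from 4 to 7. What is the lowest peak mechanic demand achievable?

E@4: s1:4  s2:4  s3:2  s4:3  s5:3  s6:3  s7:3  s8:10  s9:5  s10:5  s11:0  s12:0  s13:0 → peak 10
E@5: s1:4  s2:4  s3:2  s4:0  s5:3  s6:3  s7:3  s8:13  s9:5  s10:5  s11:0  s12:0  s13:0 → peak 13
E@6: s1:4  s2:4  s3:2  s4:0  s5:0  s6:3  s7:3  s8:13  s9:8  s10:5  s11:0  s12:0  s13:0 → peak 13
E@7: s1:4  s2:4  s3:2  s4:0  s5:0  s6:0  s7:3  s8:13  s9:8  s10:8  s11:0  s12:0  s13:0 → peak 13
Best is E@4, peak 10.

10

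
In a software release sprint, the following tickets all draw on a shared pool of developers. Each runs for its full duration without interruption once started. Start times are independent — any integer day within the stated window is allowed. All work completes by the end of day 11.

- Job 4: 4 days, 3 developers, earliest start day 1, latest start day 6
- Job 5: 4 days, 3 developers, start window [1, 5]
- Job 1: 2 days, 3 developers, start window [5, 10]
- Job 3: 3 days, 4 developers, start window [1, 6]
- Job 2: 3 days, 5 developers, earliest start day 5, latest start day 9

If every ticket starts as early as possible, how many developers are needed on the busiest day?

Early-start schedule: Job 4@1, Job 5@1, Job 1@5, Job 3@1, Job 2@5.
Load per day: day 1: 10, day 2: 10, day 3: 10, day 4: 6, day 5: 8, day 6: 8, day 7: 5, day 8: 0, day 9: 0, day 10: 0, day 11: 0.
Peak is 10.

10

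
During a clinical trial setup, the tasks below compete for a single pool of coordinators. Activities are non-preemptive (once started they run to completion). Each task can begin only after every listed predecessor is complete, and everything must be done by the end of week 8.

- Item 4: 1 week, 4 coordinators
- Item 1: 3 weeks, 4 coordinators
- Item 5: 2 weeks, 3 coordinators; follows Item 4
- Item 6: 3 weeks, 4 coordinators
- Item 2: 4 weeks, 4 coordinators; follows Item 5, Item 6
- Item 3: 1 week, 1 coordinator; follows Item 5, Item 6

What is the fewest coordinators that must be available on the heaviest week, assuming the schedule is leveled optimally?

8

Early-start (Item 4@1, Item 1@1, Item 5@2, Item 6@1, Item 2@4, Item 3@4) gives peak 12: w1:12  w2:11  w3:11  w4:5  w5:4  w6:4  w7:4  w8:0.
Shift Item 1→4, Item 3→7.
Schedule Item 4@1, Item 1@4, Item 5@2, Item 6@1, Item 2@4, Item 3@7: w1:8  w2:7  w3:7  w4:8  w5:8  w6:8  w7:5  w8:0 — peak 8.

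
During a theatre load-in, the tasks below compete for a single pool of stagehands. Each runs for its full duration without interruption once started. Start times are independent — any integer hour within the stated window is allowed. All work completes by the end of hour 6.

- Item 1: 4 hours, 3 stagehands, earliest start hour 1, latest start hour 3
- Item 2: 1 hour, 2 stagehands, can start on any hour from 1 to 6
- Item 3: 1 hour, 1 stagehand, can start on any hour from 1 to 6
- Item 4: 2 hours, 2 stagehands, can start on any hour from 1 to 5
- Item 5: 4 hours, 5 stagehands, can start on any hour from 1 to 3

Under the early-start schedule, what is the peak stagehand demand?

13

Early-start schedule: Item 1@1, Item 2@1, Item 3@1, Item 4@1, Item 5@1.
Load per hour: hour 1: 13, hour 2: 10, hour 3: 8, hour 4: 8, hour 5: 0, hour 6: 0.
Peak is 13.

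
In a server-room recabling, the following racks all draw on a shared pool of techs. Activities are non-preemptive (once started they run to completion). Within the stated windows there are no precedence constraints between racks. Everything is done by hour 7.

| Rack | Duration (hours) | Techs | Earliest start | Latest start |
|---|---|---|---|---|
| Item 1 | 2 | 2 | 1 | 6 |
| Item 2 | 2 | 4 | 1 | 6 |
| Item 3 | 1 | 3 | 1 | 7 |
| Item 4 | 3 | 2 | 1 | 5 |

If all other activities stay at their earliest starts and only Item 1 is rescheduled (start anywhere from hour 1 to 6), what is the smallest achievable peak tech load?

Item 1@1: h1:11  h2:8  h3:2  h4:0  h5:0  h6:0  h7:0 → peak 11
Item 1@2: h1:9  h2:8  h3:4  h4:0  h5:0  h6:0  h7:0 → peak 9
Item 1@3: h1:9  h2:6  h3:4  h4:2  h5:0  h6:0  h7:0 → peak 9
Item 1@4: h1:9  h2:6  h3:2  h4:2  h5:2  h6:0  h7:0 → peak 9
Item 1@5: h1:9  h2:6  h3:2  h4:0  h5:2  h6:2  h7:0 → peak 9
Item 1@6: h1:9  h2:6  h3:2  h4:0  h5:0  h6:2  h7:2 → peak 9
Best is Item 1@2, peak 9.

9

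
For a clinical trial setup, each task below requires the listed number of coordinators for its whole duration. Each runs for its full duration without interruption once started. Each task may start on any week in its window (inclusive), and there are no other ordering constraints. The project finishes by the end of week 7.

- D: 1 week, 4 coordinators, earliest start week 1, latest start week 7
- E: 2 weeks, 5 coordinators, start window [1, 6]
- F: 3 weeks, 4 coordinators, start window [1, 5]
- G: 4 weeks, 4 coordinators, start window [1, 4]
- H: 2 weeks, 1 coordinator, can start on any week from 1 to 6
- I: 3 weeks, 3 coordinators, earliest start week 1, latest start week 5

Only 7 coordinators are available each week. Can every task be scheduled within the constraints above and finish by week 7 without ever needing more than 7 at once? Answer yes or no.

no

Total coordinator-weeks = 53; over 7 weeks the average is 53/7 > 7, so some week must exceed 7.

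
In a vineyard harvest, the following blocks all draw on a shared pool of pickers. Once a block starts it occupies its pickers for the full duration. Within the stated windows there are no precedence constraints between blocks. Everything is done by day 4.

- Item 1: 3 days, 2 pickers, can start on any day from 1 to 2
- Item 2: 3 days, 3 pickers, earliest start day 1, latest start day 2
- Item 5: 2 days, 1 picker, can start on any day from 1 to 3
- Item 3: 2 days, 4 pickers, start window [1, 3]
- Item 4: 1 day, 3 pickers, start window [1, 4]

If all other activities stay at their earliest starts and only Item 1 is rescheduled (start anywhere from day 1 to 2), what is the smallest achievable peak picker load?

11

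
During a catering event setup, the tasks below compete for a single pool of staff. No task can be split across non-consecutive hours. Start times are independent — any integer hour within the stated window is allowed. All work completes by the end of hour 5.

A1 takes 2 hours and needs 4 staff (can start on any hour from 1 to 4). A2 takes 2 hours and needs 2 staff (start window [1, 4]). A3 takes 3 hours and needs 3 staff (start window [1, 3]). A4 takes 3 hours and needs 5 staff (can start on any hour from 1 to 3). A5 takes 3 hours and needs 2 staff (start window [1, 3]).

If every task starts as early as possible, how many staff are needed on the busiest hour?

Early-start schedule: A1@1, A2@1, A3@1, A4@1, A5@1.
Load per hour: hour 1: 16, hour 2: 16, hour 3: 10, hour 4: 0, hour 5: 0.
Peak is 16.

16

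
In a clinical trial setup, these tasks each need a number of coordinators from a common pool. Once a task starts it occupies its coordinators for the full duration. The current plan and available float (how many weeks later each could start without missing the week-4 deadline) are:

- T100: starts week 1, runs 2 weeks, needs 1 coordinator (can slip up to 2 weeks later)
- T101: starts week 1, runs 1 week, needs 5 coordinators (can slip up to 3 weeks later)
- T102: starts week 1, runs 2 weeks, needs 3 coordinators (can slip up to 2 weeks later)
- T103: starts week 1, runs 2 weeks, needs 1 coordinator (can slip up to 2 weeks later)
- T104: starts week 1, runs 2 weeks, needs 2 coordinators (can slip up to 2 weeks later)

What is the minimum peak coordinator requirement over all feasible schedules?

Early-start (T100@1, T101@1, T102@1, T103@1, T104@1) gives peak 12: w1:12  w2:7  w3:0  w4:0.
Shift T102→2, T103→2, T104→3.
Schedule T100@1, T101@1, T102@2, T103@2, T104@3: w1:6  w2:5  w3:6  w4:2 — peak 6.

6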